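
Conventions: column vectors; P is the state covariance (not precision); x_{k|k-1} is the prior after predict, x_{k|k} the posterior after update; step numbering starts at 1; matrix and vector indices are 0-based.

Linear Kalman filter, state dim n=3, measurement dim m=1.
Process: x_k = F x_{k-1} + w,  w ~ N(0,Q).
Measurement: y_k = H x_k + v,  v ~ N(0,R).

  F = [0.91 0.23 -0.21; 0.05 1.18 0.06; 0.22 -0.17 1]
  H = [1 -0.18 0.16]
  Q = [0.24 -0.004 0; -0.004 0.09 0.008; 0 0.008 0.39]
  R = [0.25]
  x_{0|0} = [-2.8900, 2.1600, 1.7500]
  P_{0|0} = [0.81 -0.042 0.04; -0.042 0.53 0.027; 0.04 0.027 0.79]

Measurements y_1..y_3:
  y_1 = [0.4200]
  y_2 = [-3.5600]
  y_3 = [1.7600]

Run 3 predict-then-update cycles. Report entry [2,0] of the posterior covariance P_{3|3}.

P_post[2,0] = -0.3803

step 1: x^-=[-2.5006, 2.5093, 0.7470]  P^-=[0.9382 0.1166 0.0216; 0.1166 0.8319 -0.0184; 0.0216 -0.0184 1.2461]  S=[1.2130]  K=[0.7590; -0.0298; 0.1849]  nu=[3.2528]  x^+=[-0.0319, 2.4125, 1.3485]  P^+=[0.2394 0.1440 -0.1486; 0.1440 0.8309 -0.0118; -0.1486 -0.0118 1.2046]
step 2: x^-=[0.2427, 2.9261, 0.9314]  P^-=[0.6536 0.3697 -0.3840; 0.3697 1.2663 -0.0708; -0.3840 -0.0708 1.5580]  S=[0.7326]  K=[0.7174; 0.1781; -0.1665]  nu=[-3.4250]  x^+=[-2.2146, 2.3162, 1.5017]  P^+=[0.2765 0.2761 -0.2965; 0.2761 1.2431 -0.0490; -0.2965 -0.0490 1.5377]
step 3: x^-=[-1.7979, 2.7125, 0.6208]  P^-=[0.8362 0.6246 -0.6141; 0.6246 1.8509 -0.1528; -0.6141 -0.1528 1.8426]  S=[0.7808]  K=[0.8011; 0.3420; -0.3737]  nu=[3.9468]  x^+=[1.3641, 4.0623, -0.8540]  P^+=[0.3351 0.4107 -0.3803; 0.4107 1.7596 -0.0531; -0.3803 -0.0531 1.7336]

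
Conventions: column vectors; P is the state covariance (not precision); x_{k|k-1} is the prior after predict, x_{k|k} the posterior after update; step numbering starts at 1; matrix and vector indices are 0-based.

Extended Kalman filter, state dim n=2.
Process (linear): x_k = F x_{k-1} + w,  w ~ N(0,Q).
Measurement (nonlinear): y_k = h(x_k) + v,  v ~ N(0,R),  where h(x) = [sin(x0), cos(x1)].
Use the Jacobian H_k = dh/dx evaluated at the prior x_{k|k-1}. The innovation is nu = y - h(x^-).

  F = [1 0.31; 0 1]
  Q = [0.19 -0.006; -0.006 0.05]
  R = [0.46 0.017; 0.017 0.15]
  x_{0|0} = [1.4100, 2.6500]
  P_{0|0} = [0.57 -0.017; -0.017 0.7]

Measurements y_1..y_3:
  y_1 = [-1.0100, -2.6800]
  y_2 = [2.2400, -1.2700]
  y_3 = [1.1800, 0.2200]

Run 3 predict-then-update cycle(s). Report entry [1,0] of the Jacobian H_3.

step 1: x^-=[2.2315, 2.6500]  P^-=[0.8167 0.1940; 0.1940 0.7500]  H_jac=[-0.6137 0.0000; 0.0000 -0.4720]  S=[0.7676 0.0732; 0.0732 0.3171]  K=[-0.6395 -0.1412; -0.0497 -1.1049]  nu=[-1.7996, -1.7984]  x^+=[3.6362, 4.7266]  P^+=[0.4833 0.0679; 0.0679 0.3529]
step 2: x^-=[5.1015, 4.7266]  P^-=[0.7493 0.1713; 0.1713 0.4029]  H_jac=[0.3793 0.0000; 0.0000 0.9999]  S=[0.5678 0.0820; 0.0820 0.5528]  K=[0.4658 0.2407; 0.0094 0.7273]  nu=[3.1653, -1.2842]  x^+=[6.2667, 3.8224]  P^+=[0.5757 0.0440; 0.0440 0.1093]
step 3: x^-=[7.4516, 3.8224]  P^-=[0.8035 0.0719; 0.0719 0.1593]  H_jac=[0.3916 0.0000; 0.0000 0.6294]  S=[0.5832 0.0347; 0.0347 0.2131]  K=[0.5320 0.1257; 0.0205 0.4671]  nu=[0.2599, 0.9971]  x^+=[7.7152, 4.2935]  P^+=[0.6304 0.0443; 0.0443 0.1119]

H_jac[1,0] = 0.0000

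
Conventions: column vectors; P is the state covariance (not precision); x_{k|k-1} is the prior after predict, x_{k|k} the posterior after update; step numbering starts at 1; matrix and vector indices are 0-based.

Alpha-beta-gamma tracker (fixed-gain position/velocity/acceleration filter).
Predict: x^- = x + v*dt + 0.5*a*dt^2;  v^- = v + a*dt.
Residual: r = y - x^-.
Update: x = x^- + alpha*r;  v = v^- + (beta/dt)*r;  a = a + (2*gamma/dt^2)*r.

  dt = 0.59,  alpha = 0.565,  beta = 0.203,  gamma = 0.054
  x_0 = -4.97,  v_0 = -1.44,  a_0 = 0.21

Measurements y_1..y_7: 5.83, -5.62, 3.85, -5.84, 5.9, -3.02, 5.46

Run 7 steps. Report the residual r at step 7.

resid = 4.3117

step 1: x_pred=-5.7830  r=11.6130  x^+=0.7783  v^+=2.6796  a^+=3.8130
step 2: x_pred=3.0229  r=-8.6429  x^+=-1.8603  v^+=1.9555  a^+=1.1315
step 3: x_pred=-0.5096  r=4.3596  x^+=1.9536  v^+=4.1231  a^+=2.4841
step 4: x_pred=4.8185  r=-10.6585  x^+=-1.2035  v^+=1.9215  a^+=-0.8228
step 5: x_pred=-0.2131  r=6.1131  x^+=3.2408  v^+=3.5393  a^+=1.0738
step 6: x_pred=5.5159  r=-8.5359  x^+=0.6931  v^+=1.2360  a^+=-1.5745
step 7: x_pred=1.1483  r=4.3117  x^+=3.5844  v^+=1.7905  a^+=-0.2367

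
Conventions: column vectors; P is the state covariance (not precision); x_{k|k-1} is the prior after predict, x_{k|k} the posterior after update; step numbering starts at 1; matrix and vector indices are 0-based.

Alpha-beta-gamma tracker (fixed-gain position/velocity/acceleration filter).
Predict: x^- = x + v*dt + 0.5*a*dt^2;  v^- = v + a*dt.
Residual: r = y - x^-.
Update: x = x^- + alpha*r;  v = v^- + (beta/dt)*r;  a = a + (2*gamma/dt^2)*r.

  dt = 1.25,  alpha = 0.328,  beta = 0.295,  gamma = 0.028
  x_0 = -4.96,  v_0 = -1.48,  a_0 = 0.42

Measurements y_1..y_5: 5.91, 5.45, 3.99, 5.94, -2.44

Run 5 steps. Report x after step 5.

x_post = 9.9938

step 1: x_pred=-6.4819  r=12.3919  x^+=-2.4173  v^+=1.9695  a^+=0.8641
step 2: x_pred=0.7196  r=4.7304  x^+=2.2712  v^+=4.1660  a^+=1.0337
step 3: x_pred=8.2862  r=-4.2962  x^+=6.8771  v^+=4.4442  a^+=0.8797
step 4: x_pred=13.1195  r=-7.1795  x^+=10.7647  v^+=3.8494  a^+=0.6224
step 5: x_pred=16.0626  r=-18.5026  x^+=9.9938  v^+=0.2607  a^+=-0.0408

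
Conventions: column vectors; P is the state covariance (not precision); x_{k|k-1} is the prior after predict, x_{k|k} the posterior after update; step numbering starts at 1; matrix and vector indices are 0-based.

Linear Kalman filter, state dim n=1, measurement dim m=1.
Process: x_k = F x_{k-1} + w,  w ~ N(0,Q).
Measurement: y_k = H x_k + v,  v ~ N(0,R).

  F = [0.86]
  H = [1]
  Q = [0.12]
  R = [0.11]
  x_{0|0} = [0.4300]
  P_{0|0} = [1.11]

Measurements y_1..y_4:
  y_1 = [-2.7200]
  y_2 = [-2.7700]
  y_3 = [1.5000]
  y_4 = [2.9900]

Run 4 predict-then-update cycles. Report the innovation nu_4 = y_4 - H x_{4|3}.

innov = [2.9289]

step 1: x^-=[0.3698]  P^-=[0.9410]  S=[1.0510]  K=[0.8953]  nu=[-3.0898]  x^+=[-2.3966]  P^+=[0.0985]
step 2: x^-=[-2.0611]  P^-=[0.1928]  S=[0.3028]  K=[0.6368]  nu=[-0.7089]  x^+=[-2.5125]  P^+=[0.0700]
step 3: x^-=[-2.1607]  P^-=[0.1718]  S=[0.2818]  K=[0.6097]  nu=[3.6607]  x^+=[0.0711]  P^+=[0.0671]
step 4: x^-=[0.0611]  P^-=[0.1696]  S=[0.2796]  K=[0.6066]  nu=[2.9289]  x^+=[1.8377]  P^+=[0.0667]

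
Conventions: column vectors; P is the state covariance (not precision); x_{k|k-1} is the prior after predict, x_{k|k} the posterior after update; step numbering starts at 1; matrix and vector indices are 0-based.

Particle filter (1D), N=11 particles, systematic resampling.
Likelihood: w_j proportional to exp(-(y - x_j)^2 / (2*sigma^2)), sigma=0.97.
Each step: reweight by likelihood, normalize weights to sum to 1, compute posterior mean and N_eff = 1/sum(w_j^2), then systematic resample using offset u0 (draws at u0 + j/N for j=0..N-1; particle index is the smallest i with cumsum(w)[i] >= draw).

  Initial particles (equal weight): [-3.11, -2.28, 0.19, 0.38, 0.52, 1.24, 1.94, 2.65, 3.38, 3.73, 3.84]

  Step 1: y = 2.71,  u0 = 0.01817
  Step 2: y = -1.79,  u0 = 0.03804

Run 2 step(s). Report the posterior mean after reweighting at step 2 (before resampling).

step 1: w=[0.0000, 0.0000, 0.0084, 0.0137, 0.0191, 0.0777, 0.1787, 0.2444, 0.1929, 0.1409, 0.1242]  mean=2.7620  Neff=5.8542  idx=[3, 5, 6, 6, 7, 7, 8, 8, 9, 9, 10]
step 2: w=[0.9020, 0.0838, 0.0068, 0.0068, 0.0003, 0.0003, 0.0000, 0.0000, 0.0000, 0.0000, 0.0000]  mean=0.4747  Neff=1.2184  idx=[0, 0, 0, 0, 0, 0, 0, 0, 0, 0, 1]

post_mean = 0.4747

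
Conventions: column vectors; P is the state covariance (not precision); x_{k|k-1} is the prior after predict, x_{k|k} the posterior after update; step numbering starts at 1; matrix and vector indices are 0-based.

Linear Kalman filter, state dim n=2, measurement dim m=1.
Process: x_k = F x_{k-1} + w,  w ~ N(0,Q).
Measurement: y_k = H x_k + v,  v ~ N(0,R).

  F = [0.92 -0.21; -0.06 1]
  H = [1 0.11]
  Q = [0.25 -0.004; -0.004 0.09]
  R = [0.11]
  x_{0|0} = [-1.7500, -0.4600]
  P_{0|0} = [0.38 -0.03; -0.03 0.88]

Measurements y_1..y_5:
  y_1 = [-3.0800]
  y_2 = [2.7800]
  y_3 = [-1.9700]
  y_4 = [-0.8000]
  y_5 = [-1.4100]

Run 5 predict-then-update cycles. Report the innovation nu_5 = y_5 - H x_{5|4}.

innov = [-0.7469]

step 1: x^-=[-1.5134, -0.3550]  P^-=[0.6220 -0.2378; -0.2378 0.9750]  S=[0.6915]  K=[0.8617; -0.1887]  nu=[-1.5275]  x^+=[-2.8297, -0.0667]  P^+=[0.1086 -0.1253; -0.1253 0.9503]
step 2: x^-=[-2.5893, 0.1031]  P^-=[0.4322 -0.3264; -0.3264 1.0558]  S=[0.4832]  K=[0.8202; -0.4352]  nu=[5.3580]  x^+=[1.8054, -2.2287]  P^+=[0.1072 -0.1539; -0.1539 0.9642]
step 3: x^-=[2.1290, -2.3371]  P^-=[0.4427 -0.3560; -0.3560 1.0731]  S=[0.4874]  K=[0.8280; -0.4882]  nu=[-3.8419]  x^+=[-1.0521, -0.4615]  P^+=[0.1086 -0.1590; -0.1590 0.9570]
step 4: x^-=[-0.8710, -0.3984]  P^-=[0.4455 -0.3592; -0.3592 1.0664]  S=[0.4894]  K=[0.8296; -0.4943]  nu=[0.1149]  x^+=[-0.7758, -0.4551]  P^+=[0.1087 -0.1585; -0.1585 0.9469]
step 5: x^-=[-0.6181, -0.4086]  P^-=[0.4450 -0.3567; -0.3567 1.0563]  S=[0.4893]  K=[0.8293; -0.4915]  nu=[-0.7469]  x^+=[-1.2375, -0.0415]  P^+=[0.1085 -0.1573; -0.1573 0.9381]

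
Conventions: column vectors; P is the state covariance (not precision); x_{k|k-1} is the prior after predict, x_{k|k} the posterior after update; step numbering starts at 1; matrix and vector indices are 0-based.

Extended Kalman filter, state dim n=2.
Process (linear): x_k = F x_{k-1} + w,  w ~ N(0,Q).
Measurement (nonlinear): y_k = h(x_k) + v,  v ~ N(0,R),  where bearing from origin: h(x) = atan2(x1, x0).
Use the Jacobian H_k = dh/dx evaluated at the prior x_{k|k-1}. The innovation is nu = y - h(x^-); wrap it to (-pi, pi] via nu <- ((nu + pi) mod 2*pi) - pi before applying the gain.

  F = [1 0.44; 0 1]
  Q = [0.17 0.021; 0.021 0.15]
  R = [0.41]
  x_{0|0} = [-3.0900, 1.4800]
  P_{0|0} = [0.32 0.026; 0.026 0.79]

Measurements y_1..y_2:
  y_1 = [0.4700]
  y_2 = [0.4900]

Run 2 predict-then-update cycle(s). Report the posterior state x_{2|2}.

step 1: x^-=[-2.4388, 1.4800]  P^-=[0.6658 0.3946; 0.3946 0.9400]  H_jac=[-0.1819 -0.2997]  S=[0.5594]  K=[-0.4278; -0.6318]  nu=[-2.1261]  x^+=[-1.5292, 2.8233]  P^+=[0.5634 0.2434; 0.2434 0.7167]
step 2: x^-=[-0.2870, 2.8233]  P^-=[1.0864 0.5797; 0.5797 0.8667]  H_jac=[-0.3506 -0.0356]  S=[0.5591]  K=[-0.7181; -0.4187]  nu=[-1.1821]  x^+=[0.5619, 3.3183]  P^+=[0.7980 0.4116; 0.4116 0.7687]

x_post = [0.5619, 3.3183]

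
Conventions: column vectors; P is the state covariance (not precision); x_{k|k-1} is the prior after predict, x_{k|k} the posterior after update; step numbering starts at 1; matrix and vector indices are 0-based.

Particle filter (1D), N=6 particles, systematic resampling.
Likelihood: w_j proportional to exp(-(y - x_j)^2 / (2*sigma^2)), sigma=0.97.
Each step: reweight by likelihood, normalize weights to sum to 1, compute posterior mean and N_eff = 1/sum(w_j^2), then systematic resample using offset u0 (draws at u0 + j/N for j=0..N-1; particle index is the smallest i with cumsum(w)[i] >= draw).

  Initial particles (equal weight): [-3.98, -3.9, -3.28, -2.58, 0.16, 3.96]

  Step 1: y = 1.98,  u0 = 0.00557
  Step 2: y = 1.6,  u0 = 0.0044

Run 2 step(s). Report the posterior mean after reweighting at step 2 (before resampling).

post_mean = 0.4350

step 1: w=[0.0000, 0.0000, 0.0000, 0.0001, 0.5800, 0.4199]  mean=1.7555  Neff=1.9502  idx=[4, 4, 4, 4, 5, 5]
step 2: w=[0.2319, 0.2319, 0.2319, 0.2319, 0.0362, 0.0362]  mean=0.4350  Neff=4.5925  idx=[0, 0, 1, 2, 2, 3]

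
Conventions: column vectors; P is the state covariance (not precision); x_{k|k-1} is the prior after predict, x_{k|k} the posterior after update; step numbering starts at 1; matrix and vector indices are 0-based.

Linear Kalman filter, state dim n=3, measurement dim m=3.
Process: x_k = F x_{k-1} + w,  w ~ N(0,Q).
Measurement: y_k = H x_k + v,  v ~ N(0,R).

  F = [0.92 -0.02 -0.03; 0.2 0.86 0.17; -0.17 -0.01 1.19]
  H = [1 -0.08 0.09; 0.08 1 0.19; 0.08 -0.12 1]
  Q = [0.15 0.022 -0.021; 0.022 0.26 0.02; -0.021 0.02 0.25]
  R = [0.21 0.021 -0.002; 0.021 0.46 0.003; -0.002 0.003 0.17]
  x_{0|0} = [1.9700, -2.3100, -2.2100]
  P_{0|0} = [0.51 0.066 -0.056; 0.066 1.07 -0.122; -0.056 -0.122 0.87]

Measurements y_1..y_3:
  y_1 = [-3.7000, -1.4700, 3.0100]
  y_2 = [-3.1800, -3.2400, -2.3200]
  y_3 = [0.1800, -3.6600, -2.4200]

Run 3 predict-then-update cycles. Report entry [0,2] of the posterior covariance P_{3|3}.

P_post[0,2] = -0.0214

step 1: x^-=[1.9249, -1.9683, -2.9417]  P^-=[0.5834 0.1401 -0.1907; 0.1401 1.0801 0.0233; -0.1907 0.0233 1.5226]  S=[0.7556 0.1106 -0.0198; 0.1106 1.6243 0.1809; -0.0198 0.1809 1.6731]  K=[0.7243 0.0537 -0.0934; -0.0309 0.6914 -0.1320; -0.0631 0.0884 0.8890]  nu=[-5.5176, 0.9032, 5.5615]  x^+=[-2.5420, -1.9074, 2.4303]  P^+=[0.1583 0.0319 -0.0260; 0.0319 0.3117 0.0146; -0.0260 0.0146 0.1553]
step 2: x^-=[-2.3734, -1.7356, 3.3433]  P^-=[0.2845 0.0658 -0.0804; 0.0658 0.5148 0.0481; -0.0804 0.0481 0.4849]  S=[0.4761 0.0640 -0.0243; 0.0640 1.0205 0.0791; -0.0243 0.0791 0.6384]  K=[0.5612 0.0433 -0.0866; -0.0139 0.5256 -0.0789; -0.0586 0.0783 0.7284]  nu=[-1.2463, -1.9498, -5.6817]  x^+=[-2.6652, -2.2947, -0.8749]  P^+=[0.1230 0.0259 -0.0225; 0.0259 0.2364 0.0145; -0.0225 0.0145 0.1277]
step 3: x^-=[-2.3799, -2.6552, -0.5651]  P^-=[0.2546 0.0565 -0.0699; 0.0565 0.4551 0.0459; -0.0699 0.0459 0.4433]  S=[0.4489 0.0583 -0.0191; 0.0583 0.9571 0.0764; -0.0191 0.0764 0.5982]  K=[0.5345 0.0404 -0.0823; -0.0135 0.4958 -0.0708; -0.0548 0.0767 0.7109]  nu=[2.3983, -0.7070, -1.9831]  x^+=[-0.9635, -2.8977, -2.1607]  P^+=[0.1171 0.0243 -0.0214; 0.0243 0.2229 0.0143; -0.0214 0.0143 0.1246]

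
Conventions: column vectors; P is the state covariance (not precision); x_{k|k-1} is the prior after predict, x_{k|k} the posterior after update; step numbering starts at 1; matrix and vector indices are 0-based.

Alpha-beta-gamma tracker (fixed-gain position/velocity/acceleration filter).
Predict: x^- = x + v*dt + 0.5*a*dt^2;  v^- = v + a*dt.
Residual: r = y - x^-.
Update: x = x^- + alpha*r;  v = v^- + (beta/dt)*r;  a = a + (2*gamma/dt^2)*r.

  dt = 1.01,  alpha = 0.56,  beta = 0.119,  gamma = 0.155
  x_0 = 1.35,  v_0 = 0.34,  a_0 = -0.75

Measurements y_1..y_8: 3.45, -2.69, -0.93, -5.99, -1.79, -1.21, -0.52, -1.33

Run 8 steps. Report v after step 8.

step 1: x_pred=1.3109  r=2.1391  x^+=2.5088  v^+=-0.1655  a^+=-0.0999
step 2: x_pred=2.2907  r=-4.9807  x^+=-0.4985  v^+=-0.8532  a^+=-1.6135
step 3: x_pred=-2.1832  r=1.2532  x^+=-1.4814  v^+=-2.3352  a^+=-1.2327
step 4: x_pred=-4.4687  r=-1.5213  x^+=-5.3206  v^+=-3.7595  a^+=-1.6950
step 5: x_pred=-9.9822  r=8.1922  x^+=-5.3946  v^+=-4.5062  a^+=0.7946
step 6: x_pred=-9.5405  r=8.3305  x^+=-4.8754  v^+=-2.7221  a^+=3.3262
step 7: x_pred=-5.9283  r=5.4083  x^+=-2.8996  v^+=1.2745  a^+=4.9697
step 8: x_pred=0.9224  r=-2.2524  x^+=-0.3389  v^+=6.0285  a^+=4.2852

v_post = 6.0285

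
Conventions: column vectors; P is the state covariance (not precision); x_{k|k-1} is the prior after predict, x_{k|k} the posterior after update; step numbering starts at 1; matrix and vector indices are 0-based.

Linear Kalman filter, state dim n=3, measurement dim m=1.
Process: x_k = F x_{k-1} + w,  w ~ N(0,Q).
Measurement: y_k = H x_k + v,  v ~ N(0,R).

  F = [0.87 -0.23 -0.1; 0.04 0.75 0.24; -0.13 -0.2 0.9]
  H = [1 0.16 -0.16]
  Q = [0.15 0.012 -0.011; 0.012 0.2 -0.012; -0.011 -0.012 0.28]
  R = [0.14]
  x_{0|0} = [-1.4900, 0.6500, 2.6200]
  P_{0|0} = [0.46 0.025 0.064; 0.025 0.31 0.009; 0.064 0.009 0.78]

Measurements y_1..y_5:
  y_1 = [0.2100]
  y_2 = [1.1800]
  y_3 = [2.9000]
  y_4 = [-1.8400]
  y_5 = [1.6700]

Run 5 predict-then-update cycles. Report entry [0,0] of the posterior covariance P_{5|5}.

P_post[0,0] = 0.1216

step 1: x^-=[-1.7078, 1.0567, 2.4217]  P^-=[0.5016 -0.0162 -0.0733; -0.0162 0.4260 0.1109; -0.0733 0.1109 0.9151]  S=[0.6886]  K=[0.7418; 0.0497; -0.2933]  nu=[2.1362]  x^+=[-0.1232, 1.1629, 1.7951]  P^+=[0.1227 -0.0416 0.0765; -0.0416 0.4243 0.1209; 0.0765 0.1209 0.8558]
step 2: x^-=[-0.5542, 1.2981, 1.3990]  P^-=[0.2828 -0.1043 -0.0381; -0.1043 0.5307 0.1892; -0.0381 0.1892 0.9287]  S=[0.4293]  K=[0.6341; -0.1156; -0.3644]  nu=[1.7503]  x^+=[0.5557, 1.0957, 0.7613]  P^+=[0.1102 -0.0728 0.0611; -0.0728 0.5249 0.1711; 0.0611 0.1711 0.8717]
step 3: x^-=[0.1553, 1.0267, 0.3937]  P^-=[0.2963 -0.1522 -0.0506; -0.1522 0.6041 0.2122; -0.0506 0.2122 0.9292]  S=[0.4321]  K=[0.6480; -0.2072; -0.3827]  nu=[2.6434]  x^+=[1.8681, 0.4790, -0.6178]  P^+=[0.1148 -0.0942 0.0565; -0.0942 0.5855 0.1779; 0.0565 0.1779 0.8660]
step 4: x^-=[1.5769, 0.2857, -0.8947]  P^-=[0.3126 -0.1780 -0.0497; -0.1780 0.6389 0.2084; -0.0497 0.2084 0.9246]  S=[0.4409]  K=[0.6624; -0.2475; -0.3726]  nu=[-3.6058]  x^+=[-0.8117, 1.1780, 0.4489]  P^+=[0.1191 -0.1057 0.0591; -0.1057 0.6119 0.1677; 0.0591 0.1677 0.8634]
step 5: x^-=[-1.0220, 0.9588, 0.2740]  P^-=[0.3209 -0.1879 -0.0431; -0.1879 0.6493 0.1987; -0.0431 0.1987 0.9261]  S=[0.4447]  K=[0.6695; -0.2603; -0.3586]  nu=[2.5825]  x^+=[0.7069, 0.2866, -0.6521]  P^+=[0.1216 -0.1104 0.0637; -0.1104 0.6192 0.1572; 0.0637 0.1572 0.8689]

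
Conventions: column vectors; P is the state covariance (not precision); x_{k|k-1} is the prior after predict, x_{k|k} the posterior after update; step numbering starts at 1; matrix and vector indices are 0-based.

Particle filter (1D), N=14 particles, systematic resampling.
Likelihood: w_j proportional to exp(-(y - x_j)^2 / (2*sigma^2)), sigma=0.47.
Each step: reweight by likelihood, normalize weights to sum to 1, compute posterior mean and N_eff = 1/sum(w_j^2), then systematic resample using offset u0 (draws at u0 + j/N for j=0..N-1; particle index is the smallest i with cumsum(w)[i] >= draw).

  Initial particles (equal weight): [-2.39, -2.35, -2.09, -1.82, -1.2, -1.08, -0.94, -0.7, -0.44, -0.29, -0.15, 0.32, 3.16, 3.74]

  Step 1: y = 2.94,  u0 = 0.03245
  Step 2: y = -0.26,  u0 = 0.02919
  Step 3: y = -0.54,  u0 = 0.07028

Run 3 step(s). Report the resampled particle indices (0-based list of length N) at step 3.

resampled_idx = [0, 1, 2, 3, 4, 5, 6, 7, 8, 9, 10, 11, 12, 13]

step 1: w=[0.0000, 0.0000, 0.0000, 0.0000, 0.0000, 0.0000, 0.0000, 0.0000, 0.0000, 0.0000, 0.0000, 0.0000, 0.7923, 0.2077]  mean=3.2804  Neff=1.4905  idx=[12, 12, 12, 12, 12, 12, 12, 12, 12, 12, 12, 13, 13, 13]
step 2: w=[0.0909, 0.0909, 0.0909, 0.0909, 0.0909, 0.0909, 0.0909, 0.0909, 0.0909, 0.0909, 0.0909, 0.0000, 0.0000, 0.0000]  mean=3.1600  Neff=11.0004  idx=[0, 1, 1, 2, 3, 4, 5, 5, 6, 7, 8, 8, 9, 10]
step 3: w=[0.0714, 0.0714, 0.0714, 0.0714, 0.0714, 0.0714, 0.0714, 0.0714, 0.0714, 0.0714, 0.0714, 0.0714, 0.0714, 0.0714]  mean=3.1600  Neff=14.0000  idx=[0, 1, 2, 3, 4, 5, 6, 7, 8, 9, 10, 11, 12, 13]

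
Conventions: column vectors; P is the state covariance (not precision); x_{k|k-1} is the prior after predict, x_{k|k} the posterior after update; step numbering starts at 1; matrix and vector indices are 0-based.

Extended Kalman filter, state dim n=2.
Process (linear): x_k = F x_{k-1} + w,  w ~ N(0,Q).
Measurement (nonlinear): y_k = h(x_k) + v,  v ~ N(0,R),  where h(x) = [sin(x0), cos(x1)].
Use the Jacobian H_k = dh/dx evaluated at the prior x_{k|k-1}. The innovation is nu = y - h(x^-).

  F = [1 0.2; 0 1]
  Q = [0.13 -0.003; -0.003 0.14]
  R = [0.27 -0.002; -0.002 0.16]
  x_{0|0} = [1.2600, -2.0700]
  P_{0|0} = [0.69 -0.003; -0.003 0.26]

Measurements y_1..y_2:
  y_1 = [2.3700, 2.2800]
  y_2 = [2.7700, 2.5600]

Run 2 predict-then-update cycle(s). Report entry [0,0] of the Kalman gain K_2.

K[0,0] = -0.6729

step 1: x^-=[0.8460, -2.0700]  P^-=[0.8292 0.0460; 0.0460 0.4000]  H_jac=[0.6630 0.0000; 0.0000 0.8780]  S=[0.6345 0.0248; 0.0248 0.4683]  K=[0.8649 0.0405; 0.0188 0.7489]  nu=[1.6214, 2.7587]  x^+=[2.3600, 0.0265]  P^+=[0.3521 0.0054; 0.0054 0.1364]
step 2: x^-=[2.3653, 0.0265]  P^-=[0.4897 0.0297; 0.0297 0.2764]  H_jac=[-0.7135 0.0000; 0.0000 -0.0265]  S=[0.5193 -0.0014; -0.0014 0.1602]  K=[-0.6729 -0.0110; -0.0409 -0.0460]  nu=[2.0693, 1.5604]  x^+=[0.9558, -0.1300]  P^+=[0.2546 0.0154; 0.0154 0.2752]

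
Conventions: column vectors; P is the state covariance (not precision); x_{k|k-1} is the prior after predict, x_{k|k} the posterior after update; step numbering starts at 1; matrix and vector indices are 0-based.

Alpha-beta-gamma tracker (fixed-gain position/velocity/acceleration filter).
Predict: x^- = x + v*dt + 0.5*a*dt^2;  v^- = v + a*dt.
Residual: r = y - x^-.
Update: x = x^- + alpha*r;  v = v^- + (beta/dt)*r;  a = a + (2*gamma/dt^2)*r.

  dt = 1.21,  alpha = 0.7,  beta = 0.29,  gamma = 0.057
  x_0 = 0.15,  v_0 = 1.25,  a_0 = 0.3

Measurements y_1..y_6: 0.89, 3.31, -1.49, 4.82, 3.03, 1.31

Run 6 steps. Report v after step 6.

step 1: x_pred=1.8821  r=-0.9921  x^+=1.1876  v^+=1.3752  a^+=0.2228
step 2: x_pred=3.0147  r=0.2953  x^+=3.2214  v^+=1.7155  a^+=0.2457
step 3: x_pred=5.4771  r=-6.9671  x^+=0.6001  v^+=0.3431  a^+=-0.2967
step 4: x_pred=0.7980  r=4.0220  x^+=3.6134  v^+=0.9480  a^+=0.0164
step 5: x_pred=4.7725  r=-1.7425  x^+=3.5527  v^+=0.5502  a^+=-0.1192
step 6: x_pred=4.1312  r=-2.8212  x^+=2.1564  v^+=-0.2702  a^+=-0.3389

v_post = -0.2702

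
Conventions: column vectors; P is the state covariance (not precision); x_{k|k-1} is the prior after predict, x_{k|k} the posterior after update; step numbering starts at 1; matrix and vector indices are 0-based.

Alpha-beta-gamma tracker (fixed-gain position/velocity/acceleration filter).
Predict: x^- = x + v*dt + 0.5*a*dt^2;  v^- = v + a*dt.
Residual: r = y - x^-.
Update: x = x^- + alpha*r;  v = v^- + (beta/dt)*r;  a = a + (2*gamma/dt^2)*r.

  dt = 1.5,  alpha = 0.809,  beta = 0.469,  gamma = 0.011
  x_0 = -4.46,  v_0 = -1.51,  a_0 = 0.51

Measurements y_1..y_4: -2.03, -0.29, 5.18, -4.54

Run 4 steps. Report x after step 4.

x_post = -1.6948

step 1: x_pred=-6.1512  r=4.1212  x^+=-2.8172  v^+=0.5436  a^+=0.5503
step 2: x_pred=-1.3827  r=1.0927  x^+=-0.4987  v^+=1.7107  a^+=0.5610
step 3: x_pred=2.6984  r=2.4816  x^+=4.7060  v^+=3.3281  a^+=0.5852
step 4: x_pred=10.3565  r=-14.8965  x^+=-1.6948  v^+=-0.4517  a^+=0.4396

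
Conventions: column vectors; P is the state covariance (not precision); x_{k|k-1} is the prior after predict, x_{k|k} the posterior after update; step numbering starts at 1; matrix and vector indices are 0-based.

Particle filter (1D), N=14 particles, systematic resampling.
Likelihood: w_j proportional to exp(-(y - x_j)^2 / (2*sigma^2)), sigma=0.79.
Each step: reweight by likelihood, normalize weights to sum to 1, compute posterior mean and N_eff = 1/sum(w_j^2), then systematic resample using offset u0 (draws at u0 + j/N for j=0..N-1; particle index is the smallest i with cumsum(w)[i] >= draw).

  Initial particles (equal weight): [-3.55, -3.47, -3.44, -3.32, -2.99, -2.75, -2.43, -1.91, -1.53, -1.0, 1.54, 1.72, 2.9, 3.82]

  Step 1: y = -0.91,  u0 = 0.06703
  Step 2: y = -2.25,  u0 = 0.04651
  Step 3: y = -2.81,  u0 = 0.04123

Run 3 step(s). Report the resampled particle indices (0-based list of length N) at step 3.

step 1: w=[0.0015, 0.0021, 0.0024, 0.0039, 0.0127, 0.0269, 0.0636, 0.1818, 0.2977, 0.4025, 0.0033, 0.0016, 0.0000, 0.0000]  mean=-1.4977  Neff=3.4643  idx=[6, 7, 7, 7, 8, 8, 8, 8, 9, 9, 9, 9, 9, 10]
step 2: w=[0.1252, 0.1172, 0.1172, 0.1172, 0.0849, 0.0849, 0.0849, 0.0849, 0.0368, 0.0368, 0.0368, 0.0368, 0.0368, 0.0000]  mean=-1.6789  Neff=10.8184  idx=[0, 0, 1, 2, 2, 3, 3, 4, 5, 6, 7, 8, 10, 12]
step 3: w=[0.1566, 0.1566, 0.0919, 0.0919, 0.0919, 0.0919, 0.0919, 0.0473, 0.0473, 0.0473, 0.0473, 0.0127, 0.0127, 0.0127]  mean=-1.9662  Neff=9.9321  idx=[0, 0, 1, 1, 2, 2, 3, 4, 5, 6, 6, 8, 9, 11]

resampled_idx = [0, 0, 1, 1, 2, 2, 3, 4, 5, 6, 6, 8, 9, 11]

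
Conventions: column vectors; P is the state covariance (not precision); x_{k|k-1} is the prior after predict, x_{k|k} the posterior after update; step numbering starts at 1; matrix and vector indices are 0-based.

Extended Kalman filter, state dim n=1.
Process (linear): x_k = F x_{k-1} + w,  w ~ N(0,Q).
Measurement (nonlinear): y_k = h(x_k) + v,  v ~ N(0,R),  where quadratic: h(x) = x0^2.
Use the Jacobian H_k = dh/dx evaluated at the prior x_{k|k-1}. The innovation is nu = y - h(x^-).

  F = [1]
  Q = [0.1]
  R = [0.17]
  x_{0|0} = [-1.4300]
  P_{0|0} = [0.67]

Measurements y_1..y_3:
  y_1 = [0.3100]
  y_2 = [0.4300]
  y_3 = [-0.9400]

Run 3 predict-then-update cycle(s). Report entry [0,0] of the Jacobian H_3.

step 1: x^-=[-1.4300]  P^-=[0.7700]  H_jac=[-2.8600]  S=[6.4683]  K=[-0.3405]  nu=[-1.7349]  x^+=[-0.8393]  P^+=[0.0202]
step 2: x^-=[-0.8393]  P^-=[0.1202]  H_jac=[-1.6787]  S=[0.5088]  K=[-0.3967]  nu=[-0.2745]  x^+=[-0.7305]  P^+=[0.0402]
step 3: x^-=[-0.7305]  P^-=[0.1402]  H_jac=[-1.4609]  S=[0.4692]  K=[-0.4365]  nu=[-1.4736]  x^+=[-0.0873]  P^+=[0.0508]

H_jac[0,0] = -1.4609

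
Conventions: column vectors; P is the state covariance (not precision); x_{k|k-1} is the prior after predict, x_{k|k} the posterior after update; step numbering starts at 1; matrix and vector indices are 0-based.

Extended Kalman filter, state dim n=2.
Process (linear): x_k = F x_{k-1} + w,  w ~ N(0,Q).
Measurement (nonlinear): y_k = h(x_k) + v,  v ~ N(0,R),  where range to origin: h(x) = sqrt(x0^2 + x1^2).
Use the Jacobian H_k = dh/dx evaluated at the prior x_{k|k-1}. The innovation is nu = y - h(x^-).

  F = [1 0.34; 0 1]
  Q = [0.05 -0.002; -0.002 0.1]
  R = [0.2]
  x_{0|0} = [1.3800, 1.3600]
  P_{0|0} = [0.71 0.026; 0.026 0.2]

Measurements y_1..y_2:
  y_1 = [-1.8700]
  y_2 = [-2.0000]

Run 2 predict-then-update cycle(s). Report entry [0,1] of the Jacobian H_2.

H_jac[0,1] = 0.1625

step 1: x^-=[1.8424, 1.3600]  P^-=[0.8008 0.0920; 0.0920 0.3000]  H_jac=[0.8045 0.5939]  S=[0.9121]  K=[0.7663; 0.2765]  nu=[-4.1600]  x^+=[-1.3454, 0.2098]  P^+=[0.2652 -0.1012; -0.1012 0.2303]
step 2: x^-=[-1.2740, 0.2098]  P^-=[0.2730 -0.0250; -0.0250 0.3303]  H_jac=[-0.9867 0.1625]  S=[0.4825]  K=[-0.5667; 0.1622]  nu=[-3.2912]  x^+=[0.5910, -0.3242]  P^+=[0.1181 0.0194; 0.0194 0.3176]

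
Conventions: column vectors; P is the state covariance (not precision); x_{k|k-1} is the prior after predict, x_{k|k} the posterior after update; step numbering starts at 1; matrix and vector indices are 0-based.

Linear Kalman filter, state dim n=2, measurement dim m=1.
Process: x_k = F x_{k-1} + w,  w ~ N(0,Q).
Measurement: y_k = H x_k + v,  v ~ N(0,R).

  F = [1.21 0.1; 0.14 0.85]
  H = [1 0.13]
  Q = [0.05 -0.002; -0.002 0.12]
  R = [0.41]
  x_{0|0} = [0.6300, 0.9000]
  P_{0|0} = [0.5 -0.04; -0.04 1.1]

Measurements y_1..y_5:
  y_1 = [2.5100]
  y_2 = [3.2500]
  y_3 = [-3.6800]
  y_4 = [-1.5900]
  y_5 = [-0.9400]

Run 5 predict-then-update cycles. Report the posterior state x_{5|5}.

step 1: x^-=[0.8523, 0.8532]  P^-=[0.7834 0.1345; 0.1345 0.9150]  S=[1.2438]  K=[0.6439; 0.2038]  nu=[1.5468]  x^+=[1.8482, 1.1684]  P^+=[0.2677 -0.0287; -0.0287 0.8634]
step 2: x^-=[2.3532, 1.2519]  P^-=[0.4437 0.0868; 0.0868 0.7422]  S=[0.8888]  K=[0.5119; 0.2063]  nu=[0.7340]  x^+=[2.7289, 1.4033]  P^+=[0.2108 -0.0070; -0.0070 0.7044]
step 3: x^-=[3.4424, 1.5748]  P^-=[0.3640 0.0863; 0.0863 0.6314]  S=[0.8071]  K=[0.4649; 0.2086]  nu=[-7.3271]  x^+=[0.0363, 0.0464]  P^+=[0.1896 0.0080; 0.0080 0.5963]
step 4: x^-=[0.0485, 0.0445]  P^-=[0.3354 0.0891; 0.0891 0.5564]  S=[0.7780]  K=[0.4460; 0.2076]  nu=[-1.6443]  x^+=[-0.6849, -0.2968]  P^+=[0.1806 0.0171; 0.0171 0.5229]
step 5: x^-=[-0.8584, -0.3482]  P^-=[0.3239 0.0909; 0.0909 0.5054]  S=[0.7660]  K=[0.4382; 0.2044]  nu=[-0.0364]  x^+=[-0.8743, -0.3556]  P^+=[0.1768 0.0223; 0.0223 0.4734]

x_post = [-0.8743, -0.3556]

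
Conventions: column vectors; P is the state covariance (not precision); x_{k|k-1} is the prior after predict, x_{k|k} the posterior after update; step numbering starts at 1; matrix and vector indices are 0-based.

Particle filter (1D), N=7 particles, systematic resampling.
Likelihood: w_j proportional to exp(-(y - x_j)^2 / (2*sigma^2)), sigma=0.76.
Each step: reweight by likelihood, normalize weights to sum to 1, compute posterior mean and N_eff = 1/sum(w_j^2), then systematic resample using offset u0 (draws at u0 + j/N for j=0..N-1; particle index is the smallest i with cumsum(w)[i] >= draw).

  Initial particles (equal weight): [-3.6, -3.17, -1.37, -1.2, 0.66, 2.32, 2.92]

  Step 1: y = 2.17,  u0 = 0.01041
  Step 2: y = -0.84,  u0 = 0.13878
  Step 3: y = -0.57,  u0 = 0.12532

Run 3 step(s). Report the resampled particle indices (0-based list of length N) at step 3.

resampled_idx = [0, 1, 2, 3, 4, 5, 5]

step 1: w=[0.0000, 0.0000, 0.0000, 0.0000, 0.0801, 0.5655, 0.3543]  mean=2.3995  Neff=2.2135  idx=[4, 5, 5, 5, 5, 6, 6]
step 2: w=[0.9950, 0.0012, 0.0012, 0.0012, 0.0012, 0.0000, 0.0000]  mean=0.6683  Neff=1.0100  idx=[0, 0, 0, 0, 0, 0, 1]
step 3: w=[0.1666, 0.1666, 0.1666, 0.1666, 0.1666, 0.1666, 0.0004]  mean=0.6607  Neff=6.0054  idx=[0, 1, 2, 3, 4, 5, 5]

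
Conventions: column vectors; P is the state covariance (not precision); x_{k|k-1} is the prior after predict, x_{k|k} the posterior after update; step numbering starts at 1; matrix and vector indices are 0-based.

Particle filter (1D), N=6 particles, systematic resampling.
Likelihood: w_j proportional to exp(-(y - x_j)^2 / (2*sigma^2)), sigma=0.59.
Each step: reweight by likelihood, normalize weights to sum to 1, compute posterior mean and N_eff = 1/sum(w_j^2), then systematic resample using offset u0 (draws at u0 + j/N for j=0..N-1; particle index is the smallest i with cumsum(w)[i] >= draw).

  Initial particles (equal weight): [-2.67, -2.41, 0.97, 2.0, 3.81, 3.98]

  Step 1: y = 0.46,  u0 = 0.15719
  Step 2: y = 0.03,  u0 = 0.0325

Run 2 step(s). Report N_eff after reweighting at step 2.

N_eff = 5.0268

step 1: w=[0.0000, 0.0000, 0.9540, 0.0460, 0.0000, 0.0000]  mean=1.0173  Neff=1.0962  idx=[2, 2, 2, 2, 2, 3]
step 2: w=[0.1995, 0.1995, 0.1995, 0.1995, 0.1995, 0.0027]  mean=0.9728  Neff=5.0268  idx=[0, 0, 1, 2, 3, 4]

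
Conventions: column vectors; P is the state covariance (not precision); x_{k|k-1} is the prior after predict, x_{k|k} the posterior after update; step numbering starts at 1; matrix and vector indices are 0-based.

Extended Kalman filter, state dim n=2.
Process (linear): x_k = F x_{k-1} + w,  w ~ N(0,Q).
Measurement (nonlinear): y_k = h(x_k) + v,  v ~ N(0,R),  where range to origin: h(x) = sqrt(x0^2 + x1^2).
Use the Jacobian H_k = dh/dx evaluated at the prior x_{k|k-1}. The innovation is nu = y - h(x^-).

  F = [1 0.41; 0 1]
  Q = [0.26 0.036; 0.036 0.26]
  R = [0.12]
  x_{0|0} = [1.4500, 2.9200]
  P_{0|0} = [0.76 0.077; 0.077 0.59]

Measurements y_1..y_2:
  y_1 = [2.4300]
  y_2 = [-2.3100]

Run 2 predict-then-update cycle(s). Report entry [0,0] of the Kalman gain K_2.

step 1: x^-=[2.6472, 2.9200]  P^-=[1.1823 0.3549; 0.3549 0.8500]  H_jac=[0.6717 0.7409]  S=[1.4731]  K=[0.7176; 0.5893]  nu=[-1.5113]  x^+=[1.5627, 2.0294]  P^+=[0.4238 -0.2680; -0.2680 0.3384]
step 2: x^-=[2.3948, 2.0294]  P^-=[0.5210 -0.0933; -0.0933 0.5984]  H_jac=[0.7629 0.6465]  S=[0.5813]  K=[0.5800; 0.5431]  nu=[-5.4490]  x^+=[-0.7654, -0.9301]  P^+=[0.3254 -0.2764; -0.2764 0.4269]

K[0,0] = 0.5800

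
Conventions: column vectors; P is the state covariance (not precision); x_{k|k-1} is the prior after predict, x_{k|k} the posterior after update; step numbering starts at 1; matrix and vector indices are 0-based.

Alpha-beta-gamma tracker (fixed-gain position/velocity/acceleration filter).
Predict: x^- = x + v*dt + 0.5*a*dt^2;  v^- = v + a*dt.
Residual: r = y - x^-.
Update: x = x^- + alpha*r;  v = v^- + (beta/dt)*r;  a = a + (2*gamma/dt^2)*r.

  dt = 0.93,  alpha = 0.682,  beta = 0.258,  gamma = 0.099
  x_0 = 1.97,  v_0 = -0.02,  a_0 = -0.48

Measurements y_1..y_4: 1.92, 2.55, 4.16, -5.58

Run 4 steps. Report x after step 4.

step 1: x_pred=1.7438  r=0.1762  x^+=1.8640  v^+=-0.4175  a^+=-0.4397
step 2: x_pred=1.2855  r=1.2645  x^+=2.1479  v^+=-0.4756  a^+=-0.1502
step 3: x_pred=1.6406  r=2.5194  x^+=3.3588  v^+=0.0836  a^+=0.4266
step 4: x_pred=3.6211  r=-9.2011  x^+=-2.6541  v^+=-2.0722  a^+=-1.6798

x_post = -2.6541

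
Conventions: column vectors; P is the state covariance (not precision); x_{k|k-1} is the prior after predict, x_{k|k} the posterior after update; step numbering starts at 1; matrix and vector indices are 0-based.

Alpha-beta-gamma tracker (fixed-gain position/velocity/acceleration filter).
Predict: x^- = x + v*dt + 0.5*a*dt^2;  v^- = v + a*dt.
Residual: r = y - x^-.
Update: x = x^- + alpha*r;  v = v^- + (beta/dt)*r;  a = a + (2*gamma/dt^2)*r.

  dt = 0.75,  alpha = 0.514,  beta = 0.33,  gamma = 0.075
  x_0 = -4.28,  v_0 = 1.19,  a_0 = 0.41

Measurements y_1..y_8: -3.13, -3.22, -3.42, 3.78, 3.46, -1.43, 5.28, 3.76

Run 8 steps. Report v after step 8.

step 1: x_pred=-3.2722  r=0.1422  x^+=-3.1991  v^+=1.5601  a^+=0.4479
step 2: x_pred=-1.9031  r=-1.3169  x^+=-2.5800  v^+=1.3166  a^+=0.0967
step 3: x_pred=-1.5654  r=-1.8546  x^+=-2.5186  v^+=0.5731  a^+=-0.3978
step 4: x_pred=-2.2007  r=5.9807  x^+=0.8734  v^+=2.9062  a^+=1.1970
step 5: x_pred=3.3897  r=0.0703  x^+=3.4258  v^+=3.8349  a^+=1.2158
step 6: x_pred=6.6440  r=-8.0740  x^+=2.4939  v^+=1.1942  a^+=-0.9373
step 7: x_pred=3.1260  r=2.1540  x^+=4.2332  v^+=1.4390  a^+=-0.3629
step 8: x_pred=5.2104  r=-1.4504  x^+=4.4649  v^+=0.5287  a^+=-0.7496

v_post = 0.5287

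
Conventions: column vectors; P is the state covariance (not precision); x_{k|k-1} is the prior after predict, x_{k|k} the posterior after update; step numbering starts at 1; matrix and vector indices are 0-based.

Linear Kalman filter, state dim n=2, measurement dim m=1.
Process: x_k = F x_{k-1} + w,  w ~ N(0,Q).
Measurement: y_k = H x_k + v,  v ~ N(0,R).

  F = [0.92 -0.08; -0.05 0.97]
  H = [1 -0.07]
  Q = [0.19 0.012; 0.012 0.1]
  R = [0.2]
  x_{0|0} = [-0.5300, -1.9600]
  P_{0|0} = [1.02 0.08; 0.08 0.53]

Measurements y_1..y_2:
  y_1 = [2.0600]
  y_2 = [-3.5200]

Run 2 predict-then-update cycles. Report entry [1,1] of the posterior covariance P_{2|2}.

step 1: x^-=[-0.3308, -1.8747]  P^-=[1.0449 -0.0043; -0.0043 0.5935]  S=[1.2485]  K=[0.8372; -0.0367]  nu=[2.2596]  x^+=[1.5610, -1.9577]  P^+=[0.1698 0.0341; 0.0341 0.5918]
step 2: x^-=[1.5927, -1.9771]  P^-=[0.3325 -0.0112; -0.0112 0.6539]  S=[0.5373]  K=[0.6203; -0.1060]  nu=[-5.2511]  x^+=[-1.6647, -1.4203]  P^+=[0.1258 0.0241; 0.0241 0.6479]

P_post[1,1] = 0.6479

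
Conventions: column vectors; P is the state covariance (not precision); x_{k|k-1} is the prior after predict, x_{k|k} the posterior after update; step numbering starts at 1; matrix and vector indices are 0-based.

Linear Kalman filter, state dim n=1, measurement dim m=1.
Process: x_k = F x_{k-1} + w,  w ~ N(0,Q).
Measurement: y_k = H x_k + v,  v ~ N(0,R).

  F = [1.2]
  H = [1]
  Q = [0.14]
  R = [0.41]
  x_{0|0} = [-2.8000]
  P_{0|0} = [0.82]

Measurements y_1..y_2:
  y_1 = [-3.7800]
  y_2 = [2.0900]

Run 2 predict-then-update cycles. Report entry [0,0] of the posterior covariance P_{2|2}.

step 1: x^-=[-3.3600]  P^-=[1.3208]  S=[1.7308]  K=[0.7631]  nu=[-0.4200]  x^+=[-3.6805]  P^+=[0.3129]
step 2: x^-=[-4.4166]  P^-=[0.5905]  S=[1.0005]  K=[0.5902]  nu=[6.5066]  x^+=[-0.5763]  P^+=[0.2420]

P_post[0,0] = 0.2420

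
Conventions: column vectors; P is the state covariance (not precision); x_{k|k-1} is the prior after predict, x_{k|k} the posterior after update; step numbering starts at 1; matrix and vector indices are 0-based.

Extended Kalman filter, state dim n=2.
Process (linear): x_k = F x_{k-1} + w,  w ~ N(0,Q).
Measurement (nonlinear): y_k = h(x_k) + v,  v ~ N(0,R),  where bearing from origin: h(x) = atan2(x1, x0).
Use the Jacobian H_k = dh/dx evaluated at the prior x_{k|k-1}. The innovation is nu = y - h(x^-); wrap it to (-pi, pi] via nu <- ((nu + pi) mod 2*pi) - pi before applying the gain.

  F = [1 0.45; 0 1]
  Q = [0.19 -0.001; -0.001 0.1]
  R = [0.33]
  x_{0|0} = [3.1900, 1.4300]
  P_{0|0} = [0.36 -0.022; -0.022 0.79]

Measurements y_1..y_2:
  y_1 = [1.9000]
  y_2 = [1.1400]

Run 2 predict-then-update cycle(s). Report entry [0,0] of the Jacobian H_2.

step 1: x^-=[3.8335, 1.4300]  P^-=[0.6902 0.3325; 0.3325 0.8900]  H_jac=[-0.0854 0.2290]  S=[0.3687]  K=[0.0466; 0.4757]  nu=[1.5430]  x^+=[3.9054, 2.1640]  P^+=[0.6894 0.3243; 0.3243 0.8066]
step 2: x^-=[4.8792, 2.1640]  P^-=[1.3346 0.6863; 0.6863 0.9066]  H_jac=[-0.0760 0.1713]  S=[0.3464]  K=[0.0466; 0.2977]  nu=[0.7225]  x^+=[4.9129, 2.3791]  P^+=[1.3338 0.6815; 0.6815 0.8759]

H_jac[0,0] = -0.0760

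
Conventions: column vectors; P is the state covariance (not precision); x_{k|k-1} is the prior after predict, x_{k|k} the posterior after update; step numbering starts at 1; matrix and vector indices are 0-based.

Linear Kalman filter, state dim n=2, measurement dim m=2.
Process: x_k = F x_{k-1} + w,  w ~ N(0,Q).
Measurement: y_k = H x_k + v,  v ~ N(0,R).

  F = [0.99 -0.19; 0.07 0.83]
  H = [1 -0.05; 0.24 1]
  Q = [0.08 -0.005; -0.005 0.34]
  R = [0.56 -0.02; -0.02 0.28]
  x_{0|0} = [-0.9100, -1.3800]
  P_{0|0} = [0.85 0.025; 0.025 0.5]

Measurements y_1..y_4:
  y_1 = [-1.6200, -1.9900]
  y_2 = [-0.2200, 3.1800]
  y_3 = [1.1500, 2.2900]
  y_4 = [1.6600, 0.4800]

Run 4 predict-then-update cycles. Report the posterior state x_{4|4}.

x_post = [0.4047, 0.7801]

step 1: x^-=[-0.6387, -1.2091]  P^-=[0.9217 -0.0047; -0.0047 0.6915]  S=[1.4839 0.1620; 0.1620 1.0223]  K=[0.6087 0.1153; -0.1020 0.6915]  nu=[-1.0418, -0.6276]  x^+=[-1.3452, -1.5368]  P^+=[0.3356 -0.0604; -0.0604 0.2101]
step 2: x^-=[-1.0398, -1.3697]  P^-=[0.4392 -0.0637; -0.0637 0.4794]  S=[1.0068 -0.0015; -0.0015 0.7541]  K=[0.4395 0.0562; -0.0862 0.6153]  nu=[0.7513, 4.7993]  x^+=[-0.4401, 1.5183]  P^+=[0.2424 -0.0512; -0.0512 0.1863]
step 3: x^-=[-0.7241, 1.2294]  P^-=[0.3436 -0.0590; -0.0590 0.4636]  S=[0.9107 -0.0190; -0.0190 0.7350]  K=[0.3814 0.0418; -0.0775 0.6094]  nu=[1.9356, 1.2344]  x^+=[0.0657, 1.8316]  P^+=[0.2104 -0.0464; -0.0464 0.1833]
step 4: x^-=[-0.2829, 1.5248]  P^-=[0.3103 -0.0569; -0.0569 0.4619]  S=[0.8772 -0.0248; -0.0248 0.7325]  K=[0.3581 0.0362; -0.0739 0.6095]  nu=[2.0192, -0.9769]  x^+=[0.4047, 0.7801]  P^+=[0.1976 -0.0444; -0.0444 0.1828]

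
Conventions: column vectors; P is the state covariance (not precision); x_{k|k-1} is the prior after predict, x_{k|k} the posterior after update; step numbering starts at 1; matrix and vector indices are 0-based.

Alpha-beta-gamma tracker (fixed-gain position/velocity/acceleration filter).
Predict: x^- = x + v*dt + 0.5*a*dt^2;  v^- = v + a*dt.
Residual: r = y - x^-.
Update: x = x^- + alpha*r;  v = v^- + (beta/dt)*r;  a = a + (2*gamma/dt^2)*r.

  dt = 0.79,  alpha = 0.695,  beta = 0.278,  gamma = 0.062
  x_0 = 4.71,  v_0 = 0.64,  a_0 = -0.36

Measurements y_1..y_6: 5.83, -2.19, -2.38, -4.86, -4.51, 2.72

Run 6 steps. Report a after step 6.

a_post = 1.8862

step 1: x_pred=5.1033  r=0.7267  x^+=5.6083  v^+=0.6113  a^+=-0.2156
step 2: x_pred=6.0240  r=-8.2140  x^+=0.3153  v^+=-2.4495  a^+=-1.8476
step 3: x_pred=-2.1964  r=-0.1836  x^+=-2.3240  v^+=-3.9737  a^+=-1.8841
step 4: x_pred=-6.0512  r=1.1912  x^+=-5.2233  v^+=-5.0430  a^+=-1.6474
step 5: x_pred=-9.7214  r=5.2114  x^+=-6.0995  v^+=-4.5106  a^+=-0.6120
step 6: x_pred=-9.8538  r=12.5738  x^+=-1.1150  v^+=-0.5694  a^+=1.8862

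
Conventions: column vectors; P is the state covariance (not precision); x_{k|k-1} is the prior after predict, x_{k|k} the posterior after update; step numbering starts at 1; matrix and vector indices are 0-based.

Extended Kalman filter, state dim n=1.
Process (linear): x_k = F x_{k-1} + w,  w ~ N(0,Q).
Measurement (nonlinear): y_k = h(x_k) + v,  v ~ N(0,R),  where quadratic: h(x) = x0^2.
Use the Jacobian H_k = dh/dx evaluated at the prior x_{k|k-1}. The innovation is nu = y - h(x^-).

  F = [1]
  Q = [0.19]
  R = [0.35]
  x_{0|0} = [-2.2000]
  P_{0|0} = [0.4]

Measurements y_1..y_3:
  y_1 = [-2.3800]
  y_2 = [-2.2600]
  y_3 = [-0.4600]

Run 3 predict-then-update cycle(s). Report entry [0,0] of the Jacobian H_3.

step 1: x^-=[-2.2000]  P^-=[0.5900]  H_jac=[-4.4000]  S=[11.7724]  K=[-0.2205]  nu=[-7.2200]  x^+=[-0.6079]  P^+=[0.0175]
step 2: x^-=[-0.6079]  P^-=[0.2075]  H_jac=[-1.2158]  S=[0.6568]  K=[-0.3842]  nu=[-2.6295]  x^+=[0.4024]  P^+=[0.1106]
step 3: x^-=[0.4024]  P^-=[0.3006]  H_jac=[0.8047]  S=[0.5447]  K=[0.4441]  nu=[-0.6219]  x^+=[0.1262]  P^+=[0.1932]

H_jac[0,0] = 0.8047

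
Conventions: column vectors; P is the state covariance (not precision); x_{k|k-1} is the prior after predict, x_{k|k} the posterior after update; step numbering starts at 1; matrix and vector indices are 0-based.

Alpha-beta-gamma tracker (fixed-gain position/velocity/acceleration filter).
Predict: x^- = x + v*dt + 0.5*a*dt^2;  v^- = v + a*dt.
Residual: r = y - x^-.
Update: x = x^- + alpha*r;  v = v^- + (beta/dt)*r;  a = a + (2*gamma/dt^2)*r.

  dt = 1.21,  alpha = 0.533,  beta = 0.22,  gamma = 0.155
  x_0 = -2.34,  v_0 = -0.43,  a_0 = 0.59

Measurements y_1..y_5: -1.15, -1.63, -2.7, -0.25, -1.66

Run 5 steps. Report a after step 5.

step 1: x_pred=-2.4284  r=1.2784  x^+=-1.7470  v^+=0.5163  a^+=0.8607
step 2: x_pred=-0.4922  r=-1.1378  x^+=-1.0986  v^+=1.3509  a^+=0.6198
step 3: x_pred=0.9896  r=-3.6896  x^+=-0.9769  v^+=1.4300  a^+=-0.1615
step 4: x_pred=0.6351  r=-0.8851  x^+=0.1633  v^+=1.0737  a^+=-0.3489
step 5: x_pred=1.2071  r=-2.8671  x^+=-0.3211  v^+=0.1303  a^+=-0.9559

a_post = -0.9559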